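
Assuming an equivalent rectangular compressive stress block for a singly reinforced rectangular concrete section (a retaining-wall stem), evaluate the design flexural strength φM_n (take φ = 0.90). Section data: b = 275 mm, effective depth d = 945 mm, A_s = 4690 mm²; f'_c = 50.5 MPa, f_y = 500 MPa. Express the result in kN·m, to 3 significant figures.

φM_n ≈ 1780 kN·m

T = A_s f_y = 4690 × 500 = 2345000 N = 2345 kN.
From C = T: a = T/(0.85 f'_c b) = 2345000/(0.85 × 50.5 × 275) = 198.66 mm.
M_n = T(d − a/2) = 2345 kN × (945 − 99.33) mm = 1983.10 kN·m.
φM_n = 0.90 × 1983.10 = 1784.79 kN·m.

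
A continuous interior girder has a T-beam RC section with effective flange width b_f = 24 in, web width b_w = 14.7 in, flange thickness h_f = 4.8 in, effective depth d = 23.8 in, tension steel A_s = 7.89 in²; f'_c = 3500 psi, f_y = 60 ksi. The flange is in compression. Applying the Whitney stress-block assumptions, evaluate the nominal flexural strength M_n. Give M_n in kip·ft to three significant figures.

M_n ≈ 802 kip·ft

Tension: T = A_s f_y = 7.89 × 60 = 473.4 kips.
Try a within the flange: a = T/(0.85 f'_c b_f) = 473.4/(0.85 × 3.5 × 24) = 6.630 in.
a = 6.630 > h_f = 4.8 in: the block extends into the web. Split into flange-overhang and web parts.
C_f = 0.85 f'_c (b_f − b_w) h_f = 0.85 × 3.5 × (24 − 14.7) × 4.8 = 132.8 kips.
Remaining web compression depth: a_w = (T − C_f)/(0.85 f'_c b_w) = (473.4 − 132.8)/(0.85 × 3.5 × 14.7) = 7.788 in.
M_n = C_f(d − h_f/2) + (T − C_f)(d − a_w/2) = 132.8 × (23.8 − 2.4) + 340.6 × (23.8 − 3.894) = 2841.9 + 6780.0 = 9621.9 kip·in.
M_n = 9621.9/12 = 801.83 kip·ft.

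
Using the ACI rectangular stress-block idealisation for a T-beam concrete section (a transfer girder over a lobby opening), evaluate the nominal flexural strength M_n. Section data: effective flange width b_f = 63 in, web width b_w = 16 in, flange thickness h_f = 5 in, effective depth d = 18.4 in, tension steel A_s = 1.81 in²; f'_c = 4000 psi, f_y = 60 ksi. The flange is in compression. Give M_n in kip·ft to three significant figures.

M_n ≈ 164 kip·ft

Tension: T = A_s f_y = 1.81 × 60 = 108.6 kips.
Try a within the flange: a = T/(0.85 f'_c b_f) = 108.6/(0.85 × 4 × 63) = 0.507 in.
Since a = 0.507 ≤ h_f = 5 in, the stress block lies entirely in the flange; analyse as a rectangular beam of width b_f.
M_n = T(d − a/2) = 108.6 × (18.4 − 0.2535) = 1970.7 kip·in.
M_n = 1970.7/12 = 164.23 kip·ft.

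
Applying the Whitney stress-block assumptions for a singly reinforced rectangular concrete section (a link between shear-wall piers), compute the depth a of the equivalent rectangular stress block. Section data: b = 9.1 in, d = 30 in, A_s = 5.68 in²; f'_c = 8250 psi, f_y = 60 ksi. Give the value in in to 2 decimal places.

a ≈ 5.34 in

T = A_s f_y = 5.68 × 60 = 340.8 kips.
a = T/(0.85 f'_c b) = 340.8/(0.85 × 8.25 × 9.1) = 5.34 in.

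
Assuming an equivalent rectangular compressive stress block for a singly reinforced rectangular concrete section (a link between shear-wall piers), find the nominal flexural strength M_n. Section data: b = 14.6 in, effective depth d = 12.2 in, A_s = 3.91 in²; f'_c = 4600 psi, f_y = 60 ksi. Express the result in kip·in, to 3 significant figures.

M_n ≈ 2380 kip·in

T = A_s f_y = 3.91 × 60 = 234.6 kips.
a = T/(0.85 f'_c b) = 234.6/(0.85 × 4.6 × 14.6) = 4.110 in.
M_n = T(d − a/2) = 234.6 × (12.2 − 2.055) = 2380.0 kip·in.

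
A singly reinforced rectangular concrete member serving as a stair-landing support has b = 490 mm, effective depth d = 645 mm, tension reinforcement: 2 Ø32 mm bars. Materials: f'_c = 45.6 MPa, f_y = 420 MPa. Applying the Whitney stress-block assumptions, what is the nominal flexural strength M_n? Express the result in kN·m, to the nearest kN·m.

A_s = 2 × 804 = 1608 mm².
T = A_s f_y = 1608 × 420 = 675360 N = 675.36 kN.
From C = T: a = T/(0.85 f'_c b) = 675360/(0.85 × 45.6 × 490) = 35.56 mm.
M_n = T(d − a/2) = 675.36 kN × (645 − 17.78) mm = 423.60 kN·m.

M_n ≈ 424 kN·m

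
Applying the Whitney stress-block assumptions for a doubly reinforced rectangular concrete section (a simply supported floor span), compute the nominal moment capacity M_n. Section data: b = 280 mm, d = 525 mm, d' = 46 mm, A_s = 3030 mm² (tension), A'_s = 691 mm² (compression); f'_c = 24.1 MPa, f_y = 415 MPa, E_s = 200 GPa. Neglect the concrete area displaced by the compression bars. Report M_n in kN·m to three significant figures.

Assume both tension and compression steel yield.
Net tension couple steel: A_s − A'_s = 2339 mm².
a = (A_s − A'_s) f_y / (0.85 f'_c b) = 970685/(0.85 × 24.1 × 280) = 169.23 mm.
c = a/β₁ = 169.23/0.85 = 199.09 mm; ε'_s = 0.003(c − d')/c = 0.0023 ≥ f_y/E_s = 0.0021, so compression steel does yield.
M_n = (A_s − A'_s) f_y (d − a/2) + A'_s f_y (d − d') = [970685 × (525 − 84.615) + 286765 × (525 − 46)] × 10⁻⁶ = 427.48 + 137.36 = 564.84 kN·m.

M_n ≈ 565 kN·m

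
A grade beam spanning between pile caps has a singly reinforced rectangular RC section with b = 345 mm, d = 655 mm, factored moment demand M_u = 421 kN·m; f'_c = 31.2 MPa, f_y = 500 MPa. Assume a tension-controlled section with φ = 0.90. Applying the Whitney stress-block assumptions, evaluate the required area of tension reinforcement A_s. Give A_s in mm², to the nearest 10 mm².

A_s ≈ 1530 mm²

M_n = M_u/φ = 421/0.90 = 467.778 kN·m.
With M_n = 0.85 f'_c a b (d − a/2), solve the quadratic for a:
a = d − √(d² − 2M_n/(0.85 f'_c b)) = 655 − √(655² − 2 × 467.778×10⁶/(0.85 × 31.2 × 345)) = 83.36 mm.
A_s = 0.85 f'_c a b / f_y = 0.85 × 31.2 × 83.36 × 345 / 500 = 1525.4 mm².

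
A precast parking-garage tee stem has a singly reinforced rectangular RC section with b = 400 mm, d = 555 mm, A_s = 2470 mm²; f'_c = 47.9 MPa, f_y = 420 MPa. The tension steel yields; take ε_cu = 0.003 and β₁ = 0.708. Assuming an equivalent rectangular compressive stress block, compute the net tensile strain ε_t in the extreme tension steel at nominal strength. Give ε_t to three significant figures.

a = A_s f_y/(0.85 f'_c b) = 63.70 mm.
β₁ = 0.708, so c = a/β₁ = 63.70/0.708 = 89.97 mm.
From the linear strain diagram with ε_cu = 0.003: ε_t = 0.003 (d − c)/c = 0.003 × (555 − 89.97)/89.97 = 0.0155.
Since ε_t ≥ 0.005, the section is tension-controlled.

ε_t ≈ 0.0155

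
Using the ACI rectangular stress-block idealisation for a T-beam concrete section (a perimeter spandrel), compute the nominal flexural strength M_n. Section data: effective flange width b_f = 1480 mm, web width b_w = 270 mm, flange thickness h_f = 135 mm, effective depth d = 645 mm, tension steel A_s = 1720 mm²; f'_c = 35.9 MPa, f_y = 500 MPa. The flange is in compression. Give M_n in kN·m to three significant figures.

Tension: T = A_s f_y = 1720 × 500 = 860000 N.
Try a within the flange: a = T/(0.85 f'_c b_f) = 860000/(0.85 × 35.9 × 1480) = 19.04 mm.
Since a = 19.04 ≤ h_f = 135 mm, the stress block lies entirely in the flange; analyse as a rectangular beam of width b_f.
M_n = T(d − a/2) = 860000 × (645 − 9.52) = 546.51 × 10⁶ N·mm.
M_n = 546.51 kN·m.

M_n ≈ 547 kN·m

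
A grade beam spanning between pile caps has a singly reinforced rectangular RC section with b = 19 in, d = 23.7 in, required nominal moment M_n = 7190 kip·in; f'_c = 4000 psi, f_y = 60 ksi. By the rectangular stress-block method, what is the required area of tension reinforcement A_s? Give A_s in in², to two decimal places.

From M_n = 0.85 f'_c a b (d − a/2):
a = d − √(d² − 2M_n/(0.85 f'_c b)) = 23.7 − √(23.7² − 2 × 7190/(0.85 × 4 × 19)) = 5.286 in.
A_s = 0.85 f'_c a b / f_y = 0.85 × 4 × 5.286 × 19 / 60 = 5.691 in².

A_s ≈ 5.69 in²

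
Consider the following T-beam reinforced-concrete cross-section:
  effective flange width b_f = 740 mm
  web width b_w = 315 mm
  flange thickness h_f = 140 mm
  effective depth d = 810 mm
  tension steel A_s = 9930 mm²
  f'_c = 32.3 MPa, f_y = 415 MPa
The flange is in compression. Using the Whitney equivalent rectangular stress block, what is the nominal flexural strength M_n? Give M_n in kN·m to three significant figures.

Tension: T = A_s f_y = 9930 × 415 = 4120950 N.
Try a within the flange: a = T/(0.85 f'_c b_f) = 4120950/(0.85 × 32.3 × 740) = 202.84 mm.
a = 202.84 > h_f = 140 mm: the block extends into the web. Split into flange-overhang and web parts.
C_f = 0.85 f'_c (b_f − b_w) h_f = 0.85 × 32.3 × (740 − 315) × 140 = 1633573 N.
Remaining web compression depth: a_w = (T − C_f)/(0.85 f'_c b_w) = (4120950 − 1633573)/(0.85 × 32.3 × 315) = 287.61 mm.
M_n = C_f(d − h_f/2) + (T − C_f)(d − a_w/2) = 1633573 × (810 − 70) + 2487377 × (810 − 143.805) = 1208.84 + 1657.08 = 2865.92 × 10⁶ N·mm.
M_n = 2865.92 kN·m.

M_n ≈ 2870 kN·m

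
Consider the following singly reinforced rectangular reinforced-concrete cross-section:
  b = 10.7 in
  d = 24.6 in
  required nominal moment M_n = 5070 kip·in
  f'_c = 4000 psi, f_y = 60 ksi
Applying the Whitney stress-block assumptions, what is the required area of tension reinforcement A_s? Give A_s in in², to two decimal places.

A_s ≈ 3.96 in²

From M_n = 0.85 f'_c a b (d − a/2):
a = d − √(d² − 2M_n/(0.85 f'_c b)) = 24.6 − √(24.6² − 2 × 5070/(0.85 × 4 × 10.7)) = 6.532 in.
A_s = 0.85 f'_c a b / f_y = 0.85 × 4 × 6.532 × 10.7 / 60 = 3.961 in².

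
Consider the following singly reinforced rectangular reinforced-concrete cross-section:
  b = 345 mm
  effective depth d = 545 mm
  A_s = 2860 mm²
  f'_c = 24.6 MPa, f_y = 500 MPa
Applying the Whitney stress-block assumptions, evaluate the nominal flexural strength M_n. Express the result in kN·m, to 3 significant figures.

T = A_s f_y = 2860 × 500 = 1430000 N = 1430 kN.
From C = T: a = T/(0.85 f'_c b) = 1430000/(0.85 × 24.6 × 345) = 198.23 mm.
M_n = T(d − a/2) = 1430 kN × (545 − 99.115) mm = 637.62 kN·m.

M_n ≈ 638 kN·m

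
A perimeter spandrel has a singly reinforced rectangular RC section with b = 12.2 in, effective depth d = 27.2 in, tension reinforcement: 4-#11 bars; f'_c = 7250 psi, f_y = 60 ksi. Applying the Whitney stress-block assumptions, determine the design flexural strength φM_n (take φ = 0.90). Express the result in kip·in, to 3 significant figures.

A_s = 4 × 1.56 = 6.24 in².
T = A_s f_y = 6.24 × 60 = 374.4 kips.
a = T/(0.85 f'_c b) = 374.4/(0.85 × 7.25 × 12.2) = 4.980 in.
M_n = T(d − a/2) = 374.4 × (27.2 − 2.49) = 9251.4 kip·in.
φM_n = 0.90 × 9251.4 = 8326.3 kip·in.

φM_n ≈ 8330 kip·in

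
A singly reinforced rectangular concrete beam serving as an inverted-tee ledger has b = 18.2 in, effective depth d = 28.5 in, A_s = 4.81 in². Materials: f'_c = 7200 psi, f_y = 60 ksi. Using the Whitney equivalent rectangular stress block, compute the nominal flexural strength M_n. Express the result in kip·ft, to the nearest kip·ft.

T = A_s f_y = 4.81 × 60 = 288.6 kips.
a = T/(0.85 f'_c b) = 288.6/(0.85 × 7.2 × 18.2) = 2.591 in.
M_n = T(d − a/2) = 288.6 × (28.5 − 1.2955) = 7851.2 kip·in = 7851.2/12 = 654.27 kip·ft.

M_n ≈ 654 kip·ft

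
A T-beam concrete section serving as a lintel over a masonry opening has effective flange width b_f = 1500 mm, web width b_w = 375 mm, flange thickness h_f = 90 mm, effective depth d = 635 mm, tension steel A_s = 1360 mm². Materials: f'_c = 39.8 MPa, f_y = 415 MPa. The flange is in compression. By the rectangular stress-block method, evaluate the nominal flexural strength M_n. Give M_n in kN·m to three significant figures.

Tension: T = A_s f_y = 1360 × 415 = 564400 N.
Try a within the flange: a = T/(0.85 f'_c b_f) = 564400/(0.85 × 39.8 × 1500) = 11.12 mm.
Since a = 11.12 ≤ h_f = 90 mm, the stress block lies entirely in the flange; analyse as a rectangular beam of width b_f.
M_n = T(d − a/2) = 564400 × (635 − 5.56) = 355.26 × 10⁶ N·mm.
M_n = 355.26 kN·m.

M_n ≈ 355 kN·m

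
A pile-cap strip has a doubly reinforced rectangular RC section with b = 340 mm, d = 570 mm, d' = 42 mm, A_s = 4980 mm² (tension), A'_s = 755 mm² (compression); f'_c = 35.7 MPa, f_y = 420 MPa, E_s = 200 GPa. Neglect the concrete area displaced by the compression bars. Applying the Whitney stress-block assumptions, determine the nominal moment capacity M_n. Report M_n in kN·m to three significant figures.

Assume both tension and compression steel yield.
Net tension couple steel: A_s − A'_s = 4225 mm².
a = (A_s − A'_s) f_y / (0.85 f'_c b) = 1774500/(0.85 × 35.7 × 340) = 171.99 mm.
c = a/β₁ = 171.99/0.795 = 216.34 mm; ε'_s = 0.003(c − d')/c = 0.0024 ≥ f_y/E_s = 0.0021, so compression steel does yield.
M_n = (A_s − A'_s) f_y (d − a/2) + A'_s f_y (d − d') = [1774500 × (570 − 85.995) + 317100 × (570 − 42)] × 10⁻⁶ = 858.87 + 167.43 = 1026.30 kN·m.

M_n ≈ 1030 kN·m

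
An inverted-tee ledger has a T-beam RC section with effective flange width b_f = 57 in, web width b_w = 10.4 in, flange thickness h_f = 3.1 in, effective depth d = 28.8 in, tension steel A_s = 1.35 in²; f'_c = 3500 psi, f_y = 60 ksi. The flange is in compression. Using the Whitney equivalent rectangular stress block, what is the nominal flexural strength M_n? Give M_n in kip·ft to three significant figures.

M_n ≈ 193 kip·ft

Tension: T = A_s f_y = 1.35 × 60 = 81 kips.
Try a within the flange: a = T/(0.85 f'_c b_f) = 81/(0.85 × 3.5 × 57) = 0.478 in.
Since a = 0.478 ≤ h_f = 3.1 in, the stress block lies entirely in the flange; analyse as a rectangular beam of width b_f.
M_n = T(d − a/2) = 81 × (28.8 − 0.239) = 2313.4 kip·in.
M_n = 2313.4/12 = 192.78 kip·ft.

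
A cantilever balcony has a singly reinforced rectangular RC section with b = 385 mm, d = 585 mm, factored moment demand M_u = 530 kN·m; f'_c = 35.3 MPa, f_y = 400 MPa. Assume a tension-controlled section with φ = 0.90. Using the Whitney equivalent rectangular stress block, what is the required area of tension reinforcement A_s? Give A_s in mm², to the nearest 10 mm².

A_s ≈ 2740 mm²

M_n = M_u/φ = 530/0.90 = 588.889 kN·m.
With M_n = 0.85 f'_c a b (d − a/2), solve the quadratic for a:
a = d − √(d² − 2M_n/(0.85 f'_c b)) = 585 − √(585² − 2 × 588.889×10⁶/(0.85 × 35.3 × 385)) = 94.83 mm.
A_s = 0.85 f'_c a b / f_y = 0.85 × 35.3 × 94.83 × 385 / 400 = 2738.7 mm².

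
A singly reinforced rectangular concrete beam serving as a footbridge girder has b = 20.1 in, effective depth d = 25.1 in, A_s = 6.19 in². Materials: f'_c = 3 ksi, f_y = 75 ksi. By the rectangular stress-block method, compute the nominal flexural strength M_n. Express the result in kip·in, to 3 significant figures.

M_n ≈ 9550 kip·in

T = A_s f_y = 6.19 × 75 = 464.25 kips.
a = T/(0.85 f'_c b) = 464.25/(0.85 × 3 × 20.1) = 9.058 in.
M_n = T(d − a/2) = 464.25 × (25.1 − 4.529) = 9550.1 kip·in.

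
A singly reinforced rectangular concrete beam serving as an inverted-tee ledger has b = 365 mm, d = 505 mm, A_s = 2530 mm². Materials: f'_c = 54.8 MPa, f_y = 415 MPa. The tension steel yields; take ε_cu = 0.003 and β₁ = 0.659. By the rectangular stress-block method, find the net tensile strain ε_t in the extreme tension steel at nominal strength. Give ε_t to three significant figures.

ε_t ≈ 0.0132

a = A_s f_y/(0.85 f'_c b) = 61.76 mm.
β₁ = 0.659, so c = a/β₁ = 61.76/0.659 = 93.72 mm.
From the linear strain diagram with ε_cu = 0.003: ε_t = 0.003 (d − c)/c = 0.003 × (505 − 93.72)/93.72 = 0.0132.
Since ε_t ≥ 0.005, the section is tension-controlled.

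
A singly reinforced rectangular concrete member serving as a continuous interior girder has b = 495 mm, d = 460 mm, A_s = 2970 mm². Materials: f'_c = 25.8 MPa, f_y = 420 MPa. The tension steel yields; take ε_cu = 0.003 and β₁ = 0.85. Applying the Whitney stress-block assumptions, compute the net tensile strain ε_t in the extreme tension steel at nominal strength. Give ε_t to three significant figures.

ε_t ≈ 0.00721

a = A_s f_y/(0.85 f'_c b) = 114.91 mm.
β₁ = 0.85, so c = a/β₁ = 114.91/0.85 = 135.19 mm.
From the linear strain diagram with ε_cu = 0.003: ε_t = 0.003 (d − c)/c = 0.003 × (460 − 135.19)/135.19 = 0.00721.
Since ε_t ≥ 0.005, the section is tension-controlled.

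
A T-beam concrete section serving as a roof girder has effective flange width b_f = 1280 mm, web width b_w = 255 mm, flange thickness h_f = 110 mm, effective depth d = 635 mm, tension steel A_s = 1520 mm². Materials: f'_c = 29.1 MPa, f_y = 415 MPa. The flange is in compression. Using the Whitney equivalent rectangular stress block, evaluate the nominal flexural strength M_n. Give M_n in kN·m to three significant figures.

Tension: T = A_s f_y = 1520 × 415 = 630800 N.
Try a within the flange: a = T/(0.85 f'_c b_f) = 630800/(0.85 × 29.1 × 1280) = 19.92 mm.
Since a = 19.92 ≤ h_f = 110 mm, the stress block lies entirely in the flange; analyse as a rectangular beam of width b_f.
M_n = T(d − a/2) = 630800 × (635 − 9.96) = 394.28 × 10⁶ N·mm.
M_n = 394.28 kN·m.

M_n ≈ 394 kN·m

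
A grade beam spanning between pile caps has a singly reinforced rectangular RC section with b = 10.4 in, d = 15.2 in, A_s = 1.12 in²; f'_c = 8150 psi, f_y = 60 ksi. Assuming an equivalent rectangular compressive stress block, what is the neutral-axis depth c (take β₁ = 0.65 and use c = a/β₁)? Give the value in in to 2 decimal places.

T = A_s f_y = 1.12 × 60 = 67.2 kips.
a = T/(0.85 f'_c b) = 67.2/(0.85 × 8.15 × 10.4) = 0.9327 in.
With β₁ = 0.65, c = a/β₁ = 0.9327/0.65 = 1.43 in.

c ≈ 1.43 in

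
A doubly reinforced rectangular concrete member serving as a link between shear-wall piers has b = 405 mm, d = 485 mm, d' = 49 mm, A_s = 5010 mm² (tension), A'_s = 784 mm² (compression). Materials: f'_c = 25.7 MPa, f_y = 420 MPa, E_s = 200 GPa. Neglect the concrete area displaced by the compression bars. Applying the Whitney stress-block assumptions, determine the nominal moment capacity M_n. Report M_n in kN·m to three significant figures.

Assume both tension and compression steel yield.
Net tension couple steel: A_s − A'_s = 4226 mm².
a = (A_s − A'_s) f_y / (0.85 f'_c b) = 1774920/(0.85 × 25.7 × 405) = 200.62 mm.
c = a/β₁ = 200.62/0.85 = 236.02 mm; ε'_s = 0.003(c − d')/c = 0.0024 ≥ f_y/E_s = 0.0021, so compression steel does yield.
M_n = (A_s − A'_s) f_y (d − a/2) + A'_s f_y (d − d') = [1774920 × (485 − 100.31) + 329280 × (485 − 49)] × 10⁻⁶ = 682.79 + 143.57 = 826.36 kN·m.

M_n ≈ 826 kN·m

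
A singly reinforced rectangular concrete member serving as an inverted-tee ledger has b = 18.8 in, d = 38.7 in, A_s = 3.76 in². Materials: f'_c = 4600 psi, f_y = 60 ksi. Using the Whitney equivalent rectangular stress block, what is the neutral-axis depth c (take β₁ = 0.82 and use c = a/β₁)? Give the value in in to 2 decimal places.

c ≈ 3.74 in

T = A_s f_y = 3.76 × 60 = 225.6 kips.
a = T/(0.85 f'_c b) = 225.6/(0.85 × 4.6 × 18.8) = 3.0691 in.
With β₁ = 0.82, c = a/β₁ = 3.0691/0.82 = 3.74 in.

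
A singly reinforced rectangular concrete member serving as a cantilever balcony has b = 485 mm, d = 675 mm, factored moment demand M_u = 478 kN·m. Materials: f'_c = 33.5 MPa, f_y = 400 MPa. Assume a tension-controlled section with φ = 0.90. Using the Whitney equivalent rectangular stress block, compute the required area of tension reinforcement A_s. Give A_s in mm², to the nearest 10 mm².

A_s ≈ 2060 mm²

M_n = M_u/φ = 478/0.90 = 531.111 kN·m.
With M_n = 0.85 f'_c a b (d − a/2), solve the quadratic for a:
a = d − √(d² − 2M_n/(0.85 f'_c b)) = 675 − √(675² − 2 × 531.111×10⁶/(0.85 × 33.5 × 485)) = 59.61 mm.
A_s = 0.85 f'_c a b / f_y = 0.85 × 33.5 × 59.61 × 485 / 400 = 2058.1 mm².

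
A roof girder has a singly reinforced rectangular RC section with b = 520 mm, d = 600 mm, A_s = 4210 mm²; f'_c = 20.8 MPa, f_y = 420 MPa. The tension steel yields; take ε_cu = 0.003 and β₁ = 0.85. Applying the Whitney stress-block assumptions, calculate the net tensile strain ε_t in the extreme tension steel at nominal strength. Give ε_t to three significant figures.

a = A_s f_y/(0.85 f'_c b) = 192.33 mm.
β₁ = 0.85, so c = a/β₁ = 192.33/0.85 = 226.27 mm.
From the linear strain diagram with ε_cu = 0.003: ε_t = 0.003 (d − c)/c = 0.003 × (600 − 226.27)/226.27 = 0.00496.
ε_t is between 0.004 and 0.005 — transition zone.

ε_t ≈ 0.00496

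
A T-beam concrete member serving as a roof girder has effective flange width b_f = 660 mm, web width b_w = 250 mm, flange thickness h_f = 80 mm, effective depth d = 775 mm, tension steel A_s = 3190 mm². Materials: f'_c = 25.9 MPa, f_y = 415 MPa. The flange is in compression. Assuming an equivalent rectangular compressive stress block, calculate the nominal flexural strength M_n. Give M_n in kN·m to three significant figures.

Tension: T = A_s f_y = 3190 × 415 = 1323850 N.
Try a within the flange: a = T/(0.85 f'_c b_f) = 1323850/(0.85 × 25.9 × 660) = 91.11 mm.
a = 91.11 > h_f = 80 mm: the block extends into the web. Split into flange-overhang and web parts.
C_f = 0.85 f'_c (b_f − b_w) h_f = 0.85 × 25.9 × (660 − 250) × 80 = 722092 N.
Remaining web compression depth: a_w = (T − C_f)/(0.85 f'_c b_w) = (1323850 − 722092)/(0.85 × 25.9 × 250) = 109.34 mm.
M_n = C_f(d − h_f/2) + (T − C_f)(d − a_w/2) = 722092 × (775 − 40) + 601758 × (775 − 54.67) = 530.74 + 433.46 = 964.20 × 10⁶ N·mm.
M_n = 964.20 kN·m.

M_n ≈ 964 kN·m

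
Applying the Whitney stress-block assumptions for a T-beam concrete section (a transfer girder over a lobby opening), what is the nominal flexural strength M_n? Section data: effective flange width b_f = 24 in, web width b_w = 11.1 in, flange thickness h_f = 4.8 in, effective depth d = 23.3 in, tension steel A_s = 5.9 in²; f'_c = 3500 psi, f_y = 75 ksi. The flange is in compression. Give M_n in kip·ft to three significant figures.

Tension: T = A_s f_y = 5.9 × 75 = 442.5 kips.
Try a within the flange: a = T/(0.85 f'_c b_f) = 442.5/(0.85 × 3.5 × 24) = 6.197 in.
a = 6.197 > h_f = 4.8 in: the block extends into the web. Split into flange-overhang and web parts.
C_f = 0.85 f'_c (b_f − b_w) h_f = 0.85 × 3.5 × (24 − 11.1) × 4.8 = 184.2 kips.
Remaining web compression depth: a_w = (T − C_f)/(0.85 f'_c b_w) = (442.5 − 184.2)/(0.85 × 3.5 × 11.1) = 7.822 in.
M_n = C_f(d − h_f/2) + (T − C_f)(d − a_w/2) = 184.2 × (23.3 − 2.4) + 258.3 × (23.3 − 3.911) = 3849.8 + 5008.2 = 8858.0 kip·in.
M_n = 8858.0/12 = 738.17 kip·ft.

M_n ≈ 738 kip·ft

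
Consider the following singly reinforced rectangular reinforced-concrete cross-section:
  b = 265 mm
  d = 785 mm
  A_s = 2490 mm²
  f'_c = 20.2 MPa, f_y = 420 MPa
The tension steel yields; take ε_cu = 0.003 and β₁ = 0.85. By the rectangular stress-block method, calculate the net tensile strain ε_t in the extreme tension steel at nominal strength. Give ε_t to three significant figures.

a = A_s f_y/(0.85 f'_c b) = 229.84 mm.
β₁ = 0.85, so c = a/β₁ = 229.84/0.85 = 270.40 mm.
From the linear strain diagram with ε_cu = 0.003: ε_t = 0.003 (d − c)/c = 0.003 × (785 − 270.40)/270.40 = 0.00571.
Since ε_t ≥ 0.005, the section is tension-controlled.

ε_t ≈ 0.00571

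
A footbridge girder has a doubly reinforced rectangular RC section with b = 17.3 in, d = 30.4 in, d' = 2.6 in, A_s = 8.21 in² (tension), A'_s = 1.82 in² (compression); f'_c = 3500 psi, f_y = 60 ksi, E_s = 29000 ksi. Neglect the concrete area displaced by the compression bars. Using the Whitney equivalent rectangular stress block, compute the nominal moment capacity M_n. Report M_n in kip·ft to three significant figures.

Assume both steels yield.
a = (A_s − A'_s) f_y/(0.85 f'_c b) = (8.21 − 1.82) × 60/(0.85 × 3.5 × 17.3) = 7.449 in.
c = a/β₁ = 7.449/0.85 = 8.764 in; ε'_s = 0.003(c − d')/c = 0.0021 ≥ ε_y = 0.0021, so the compression steel yields.
M_n = (A_s − A'_s) f_y (d − a/2) + A'_s f_y (d − d') = 383.4 × (30.4 − 3.7245) + 109.2 × (30.4 − 2.6) = 10227.4 + 3035.8 = 13263.2 kip·in = 13263.2/12 = 1105.27 kip·ft.

M_n ≈ 1110 kip·ft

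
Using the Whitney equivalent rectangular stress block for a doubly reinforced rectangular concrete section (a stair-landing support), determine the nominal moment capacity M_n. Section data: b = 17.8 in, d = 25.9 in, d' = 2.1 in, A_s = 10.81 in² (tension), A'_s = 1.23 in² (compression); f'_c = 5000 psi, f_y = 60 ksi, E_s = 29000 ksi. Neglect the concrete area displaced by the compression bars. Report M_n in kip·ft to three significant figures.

M_n ≈ 1210 kip·ft

Assume both steels yield.
a = (A_s − A'_s) f_y/(0.85 f'_c b) = (10.81 − 1.23) × 60/(0.85 × 5 × 17.8) = 7.598 in.
c = a/β₁ = 7.598/0.8 = 9.498 in; ε'_s = 0.003(c − d')/c = 0.0023 ≥ ε_y = 0.0021, so the compression steel yields.
M_n = (A_s − A'_s) f_y (d − a/2) + A'_s f_y (d − d') = 574.8 × (25.9 − 3.799) + 73.8 × (25.9 − 2.1) = 12703.7 + 1756.4 = 14460.1 kip·in = 14460.1/12 = 1205.01 kip·ft.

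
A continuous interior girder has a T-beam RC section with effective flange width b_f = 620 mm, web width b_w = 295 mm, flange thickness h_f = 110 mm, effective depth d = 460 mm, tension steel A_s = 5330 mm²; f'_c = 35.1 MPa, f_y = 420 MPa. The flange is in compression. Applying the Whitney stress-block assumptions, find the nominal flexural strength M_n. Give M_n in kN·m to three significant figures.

M_n ≈ 893 kN·m

Tension: T = A_s f_y = 5330 × 420 = 2238600 N.
Try a within the flange: a = T/(0.85 f'_c b_f) = 2238600/(0.85 × 35.1 × 620) = 121.02 mm.
a = 121.02 > h_f = 110 mm: the block extends into the web. Split into flange-overhang and web parts.
C_f = 0.85 f'_c (b_f − b_w) h_f = 0.85 × 35.1 × (620 − 295) × 110 = 1066601 N.
Remaining web compression depth: a_w = (T − C_f)/(0.85 f'_c b_w) = (2238600 − 1066601)/(0.85 × 35.1 × 295) = 133.16 mm.
M_n = C_f(d − h_f/2) + (T − C_f)(d − a_w/2) = 1066601 × (460 − 55) + 1171999 × (460 − 66.58) = 431.97 + 461.09 = 893.06 × 10⁶ N·mm.
M_n = 893.06 kN·m.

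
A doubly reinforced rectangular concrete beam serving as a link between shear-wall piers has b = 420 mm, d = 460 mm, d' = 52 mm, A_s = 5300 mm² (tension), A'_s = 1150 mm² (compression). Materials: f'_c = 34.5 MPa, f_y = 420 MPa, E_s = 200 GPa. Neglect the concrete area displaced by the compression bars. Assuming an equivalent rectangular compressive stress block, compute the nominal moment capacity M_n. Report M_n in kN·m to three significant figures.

M_n ≈ 876 kN·m

Assume both tension and compression steel yield.
Net tension couple steel: A_s − A'_s = 4150 mm².
a = (A_s − A'_s) f_y / (0.85 f'_c b) = 1743000/(0.85 × 34.5 × 420) = 141.52 mm.
c = a/β₁ = 141.52/0.804 = 176.02 mm; ε'_s = 0.003(c − d')/c = 0.0021 ≥ f_y/E_s = 0.0021, so compression steel does yield.
M_n = (A_s − A'_s) f_y (d − a/2) + A'_s f_y (d − d') = [1743000 × (460 − 70.76) + 483000 × (460 − 52)] × 10⁻⁶ = 678.45 + 197.06 = 875.51 kN·m.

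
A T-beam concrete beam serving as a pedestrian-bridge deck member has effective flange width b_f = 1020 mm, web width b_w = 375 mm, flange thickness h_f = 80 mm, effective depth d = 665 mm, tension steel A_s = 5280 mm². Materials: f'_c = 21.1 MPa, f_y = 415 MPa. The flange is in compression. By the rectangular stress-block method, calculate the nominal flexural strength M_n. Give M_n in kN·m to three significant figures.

Tension: T = A_s f_y = 5280 × 415 = 2191200 N.
Try a within the flange: a = T/(0.85 f'_c b_f) = 2191200/(0.85 × 21.1 × 1020) = 119.78 mm.
a = 119.78 > h_f = 80 mm: the block extends into the web. Split into flange-overhang and web parts.
C_f = 0.85 f'_c (b_f − b_w) h_f = 0.85 × 21.1 × (1020 − 375) × 80 = 925446 N.
Remaining web compression depth: a_w = (T − C_f)/(0.85 f'_c b_w) = (2191200 − 925446)/(0.85 × 21.1 × 375) = 188.20 mm.
M_n = C_f(d − h_f/2) + (T − C_f)(d − a_w/2) = 925446 × (665 − 40) + 1265754 × (665 − 94.1) = 578.40 + 722.62 = 1301.02 × 10⁶ N·mm.
M_n = 1301.02 kN·m.

M_n ≈ 1300 kN·m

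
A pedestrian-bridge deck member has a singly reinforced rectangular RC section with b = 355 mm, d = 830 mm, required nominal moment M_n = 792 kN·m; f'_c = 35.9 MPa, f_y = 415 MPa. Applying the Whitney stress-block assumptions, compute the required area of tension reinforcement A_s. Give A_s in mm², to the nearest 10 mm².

A_s ≈ 2440 mm²

With M_n = 0.85 f'_c a b (d − a/2), solve the quadratic for a:
a = d − √(d² − 2M_n/(0.85 f'_c b)) = 830 − √(830² − 2 × 792×10⁶/(0.85 × 35.9 × 355)) = 93.33 mm.
A_s = 0.85 f'_c a b / f_y = 0.85 × 35.9 × 93.33 × 355 / 415 = 2436.2 mm².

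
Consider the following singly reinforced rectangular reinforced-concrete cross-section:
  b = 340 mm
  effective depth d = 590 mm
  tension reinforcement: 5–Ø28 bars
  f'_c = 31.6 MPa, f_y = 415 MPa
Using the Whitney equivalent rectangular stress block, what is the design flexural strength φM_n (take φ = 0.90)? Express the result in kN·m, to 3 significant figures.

A_s = 5 × 616 = 3080 mm².
T = A_s f_y = 3080 × 415 = 1278200 N = 1278.2 kN.
From C = T: a = T/(0.85 f'_c b) = 1278200/(0.85 × 31.6 × 340) = 139.96 mm.
M_n = T(d − a/2) = 1278.2 kN × (590 − 69.98) mm = 664.69 kN·m.
φM_n = 0.90 × 664.69 = 598.22 kN·m.

φM_n ≈ 598 kN·m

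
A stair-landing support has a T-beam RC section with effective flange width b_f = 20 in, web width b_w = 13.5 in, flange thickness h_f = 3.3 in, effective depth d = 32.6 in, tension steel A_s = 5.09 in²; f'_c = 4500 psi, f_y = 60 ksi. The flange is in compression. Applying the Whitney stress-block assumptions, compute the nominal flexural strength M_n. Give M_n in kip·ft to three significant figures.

Tension: T = A_s f_y = 5.09 × 60 = 305.4 kips.
Try a within the flange: a = T/(0.85 f'_c b_f) = 305.4/(0.85 × 4.5 × 20) = 3.992 in.
a = 3.992 > h_f = 3.3 in: the block extends into the web. Split into flange-overhang and web parts.
C_f = 0.85 f'_c (b_f − b_w) h_f = 0.85 × 4.5 × (20 − 13.5) × 3.3 = 82.0 kips.
Remaining web compression depth: a_w = (T − C_f)/(0.85 f'_c b_w) = (305.4 − 82.0)/(0.85 × 4.5 × 13.5) = 4.326 in.
M_n = C_f(d − h_f/2) + (T − C_f)(d − a_w/2) = 82.0 × (32.6 − 1.65) + 223.4 × (32.6 − 2.163) = 2537.9 + 6799.6 = 9337.5 kip·in.
M_n = 9337.5/12 = 778.13 kip·ft.

M_n ≈ 778 kip·ft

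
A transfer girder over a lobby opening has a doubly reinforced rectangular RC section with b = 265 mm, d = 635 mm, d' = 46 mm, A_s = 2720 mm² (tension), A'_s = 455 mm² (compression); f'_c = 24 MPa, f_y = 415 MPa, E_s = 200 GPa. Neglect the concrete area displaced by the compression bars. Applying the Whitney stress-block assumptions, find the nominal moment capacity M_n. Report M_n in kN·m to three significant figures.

M_n ≈ 626 kN·m

Assume both tension and compression steel yield.
Net tension couple steel: A_s − A'_s = 2265 mm².
a = (A_s − A'_s) f_y / (0.85 f'_c b) = 939975/(0.85 × 24 × 265) = 173.88 mm.
c = a/β₁ = 173.88/0.85 = 204.56 mm; ε'_s = 0.003(c − d')/c = 0.0023 ≥ f_y/E_s = 0.0021, so compression steel does yield.
M_n = (A_s − A'_s) f_y (d − a/2) + A'_s f_y (d − d') = [939975 × (635 − 86.94) + 188825 × (635 − 46)] × 10⁻⁶ = 515.16 + 111.22 = 626.38 kN·m.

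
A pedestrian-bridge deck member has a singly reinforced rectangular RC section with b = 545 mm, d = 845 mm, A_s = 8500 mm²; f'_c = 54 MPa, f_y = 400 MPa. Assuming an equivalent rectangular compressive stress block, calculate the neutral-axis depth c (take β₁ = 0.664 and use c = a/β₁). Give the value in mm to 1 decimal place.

T = A_s f_y = 8500 × 400 = 3400000 N = 3400 kN.
Setting C = 0.85 f'_c a b equal to T: a = 3400000/(0.85 × 54 × 545) = 135.916 mm.
With β₁ = 0.664, c = a/β₁ = 135.916/0.664 = 204.7 mm.

c ≈ 204.7 mm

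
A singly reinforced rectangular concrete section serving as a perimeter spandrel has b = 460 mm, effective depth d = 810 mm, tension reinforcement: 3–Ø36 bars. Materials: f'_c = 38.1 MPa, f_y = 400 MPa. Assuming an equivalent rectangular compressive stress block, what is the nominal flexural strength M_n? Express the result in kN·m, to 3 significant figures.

M_n ≈ 939 kN·m

A_s = 3 × 1018 = 3054 mm².
T = A_s f_y = 3054 × 400 = 1221600 N = 1221.6 kN.
From C = T: a = T/(0.85 f'_c b) = 1221600/(0.85 × 38.1 × 460) = 82.00 mm.
M_n = T(d − a/2) = 1221.6 kN × (810 − 41) mm = 939.41 kN·m.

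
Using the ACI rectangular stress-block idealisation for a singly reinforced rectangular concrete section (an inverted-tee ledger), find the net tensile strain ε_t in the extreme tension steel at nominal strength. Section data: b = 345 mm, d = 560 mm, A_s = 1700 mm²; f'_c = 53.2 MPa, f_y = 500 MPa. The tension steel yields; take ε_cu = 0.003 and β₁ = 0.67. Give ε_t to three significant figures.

ε_t ≈ 0.0177

a = A_s f_y/(0.85 f'_c b) = 54.48 mm.
β₁ = 0.67, so c = a/β₁ = 54.48/0.67 = 81.31 mm.
From the linear strain diagram with ε_cu = 0.003: ε_t = 0.003 (d − c)/c = 0.003 × (560 − 81.31)/81.31 = 0.0177.
Since ε_t ≥ 0.005, the section is tension-controlled.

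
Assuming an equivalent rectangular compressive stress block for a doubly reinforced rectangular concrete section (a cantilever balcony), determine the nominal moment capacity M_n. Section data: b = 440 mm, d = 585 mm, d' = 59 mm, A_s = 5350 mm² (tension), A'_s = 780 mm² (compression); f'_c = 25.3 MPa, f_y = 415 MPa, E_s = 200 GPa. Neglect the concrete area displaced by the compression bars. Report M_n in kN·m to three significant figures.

M_n ≈ 1090 kN·m

Assume both tension and compression steel yield.
Net tension couple steel: A_s − A'_s = 4570 mm².
a = (A_s − A'_s) f_y / (0.85 f'_c b) = 1896550/(0.85 × 25.3 × 440) = 200.43 mm.
c = a/β₁ = 200.43/0.85 = 235.80 mm; ε'_s = 0.003(c − d')/c = 0.0022 ≥ f_y/E_s = 0.0021, so compression steel does yield.
M_n = (A_s − A'_s) f_y (d − a/2) + A'_s f_y (d − d') = [1896550 × (585 − 100.215) + 323700 × (585 − 59)] × 10⁻⁶ = 919.42 + 170.27 = 1089.69 kN·m.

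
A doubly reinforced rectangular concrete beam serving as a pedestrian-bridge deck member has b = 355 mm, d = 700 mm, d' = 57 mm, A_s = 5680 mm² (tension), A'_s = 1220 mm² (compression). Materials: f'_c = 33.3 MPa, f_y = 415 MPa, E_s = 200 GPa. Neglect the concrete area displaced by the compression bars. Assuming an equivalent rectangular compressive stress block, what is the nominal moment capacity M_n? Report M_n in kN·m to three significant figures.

Assume both tension and compression steel yield.
Net tension couple steel: A_s − A'_s = 4460 mm².
a = (A_s − A'_s) f_y / (0.85 f'_c b) = 1850900/(0.85 × 33.3 × 355) = 184.20 mm.
c = a/β₁ = 184.20/0.812 = 226.85 mm; ε'_s = 0.003(c − d')/c = 0.0022 ≥ f_y/E_s = 0.0021, so compression steel does yield.
M_n = (A_s − A'_s) f_y (d − a/2) + A'_s f_y (d − d') = [1850900 × (700 − 92.1) + 506300 × (700 − 57)] × 10⁻⁶ = 1125.16 + 325.55 = 1450.71 kN·m.

M_n ≈ 1450 kN·m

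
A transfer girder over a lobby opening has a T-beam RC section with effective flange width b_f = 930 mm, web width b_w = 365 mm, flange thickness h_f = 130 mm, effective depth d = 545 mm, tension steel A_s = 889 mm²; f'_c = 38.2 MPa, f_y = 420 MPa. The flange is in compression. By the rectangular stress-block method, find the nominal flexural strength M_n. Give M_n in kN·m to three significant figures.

Tension: T = A_s f_y = 889 × 420 = 373380 N.
Try a within the flange: a = T/(0.85 f'_c b_f) = 373380/(0.85 × 38.2 × 930) = 12.36 mm.
Since a = 12.36 ≤ h_f = 130 mm, the stress block lies entirely in the flange; analyse as a rectangular beam of width b_f.
M_n = T(d − a/2) = 373380 × (545 − 6.18) = 201.18 × 10⁶ N·mm.
M_n = 201.18 kN·m.

M_n ≈ 201 kN·m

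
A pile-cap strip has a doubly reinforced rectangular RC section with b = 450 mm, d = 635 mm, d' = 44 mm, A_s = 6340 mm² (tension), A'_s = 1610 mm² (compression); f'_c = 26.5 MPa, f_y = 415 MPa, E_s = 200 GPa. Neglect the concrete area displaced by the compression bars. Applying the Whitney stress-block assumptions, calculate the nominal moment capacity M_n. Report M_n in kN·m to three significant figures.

Assume both tension and compression steel yield.
Net tension couple steel: A_s − A'_s = 4730 mm².
a = (A_s − A'_s) f_y / (0.85 f'_c b) = 1962950/(0.85 × 26.5 × 450) = 193.66 mm.
c = a/β₁ = 193.66/0.85 = 227.84 mm; ε'_s = 0.003(c − d')/c = 0.0024 ≥ f_y/E_s = 0.0021, so compression steel does yield.
M_n = (A_s − A'_s) f_y (d − a/2) + A'_s f_y (d − d') = [1962950 × (635 − 96.83) + 668150 × (635 − 44)] × 10⁻⁶ = 1056.40 + 394.88 = 1451.28 kN·m.

M_n ≈ 1450 kN·m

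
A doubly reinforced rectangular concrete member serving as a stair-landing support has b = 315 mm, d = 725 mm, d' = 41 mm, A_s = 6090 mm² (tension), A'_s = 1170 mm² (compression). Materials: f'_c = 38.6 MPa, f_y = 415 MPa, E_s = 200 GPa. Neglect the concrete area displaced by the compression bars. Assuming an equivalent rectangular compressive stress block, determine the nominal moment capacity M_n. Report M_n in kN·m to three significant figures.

Assume both tension and compression steel yield.
Net tension couple steel: A_s − A'_s = 4920 mm².
a = (A_s − A'_s) f_y / (0.85 f'_c b) = 2041800/(0.85 × 38.6 × 315) = 197.56 mm.
c = a/β₁ = 197.56/0.774 = 255.25 mm; ε'_s = 0.003(c − d')/c = 0.0025 ≥ f_y/E_s = 0.0021, so compression steel does yield.
M_n = (A_s − A'_s) f_y (d − a/2) + A'_s f_y (d − d') = [2041800 × (725 − 98.78) + 485550 × (725 − 41)] × 10⁻⁶ = 1278.62 + 332.12 = 1610.74 kN·m.

M_n ≈ 1610 kN·m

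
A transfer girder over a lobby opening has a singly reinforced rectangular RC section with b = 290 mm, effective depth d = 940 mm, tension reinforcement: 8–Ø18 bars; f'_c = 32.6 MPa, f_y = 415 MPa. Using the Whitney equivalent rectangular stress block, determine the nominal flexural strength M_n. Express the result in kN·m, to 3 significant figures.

A_s = 8 × 254 = 2032 mm².
T = A_s f_y = 2032 × 415 = 843280 N = 843.28 kN.
From C = T: a = T/(0.85 f'_c b) = 843280/(0.85 × 32.6 × 290) = 104.94 mm.
M_n = T(d − a/2) = 843.28 kN × (940 − 52.47) mm = 748.44 kN·m.

M_n ≈ 748 kN·m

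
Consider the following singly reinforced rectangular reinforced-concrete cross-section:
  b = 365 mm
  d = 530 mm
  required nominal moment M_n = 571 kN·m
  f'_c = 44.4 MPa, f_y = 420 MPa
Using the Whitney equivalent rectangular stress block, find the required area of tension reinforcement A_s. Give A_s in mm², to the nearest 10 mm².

With M_n = 0.85 f'_c a b (d − a/2), solve the quadratic for a:
a = d − √(d² − 2M_n/(0.85 f'_c b)) = 530 − √(530² − 2 × 571×10⁶/(0.85 × 44.4 × 365)) = 85.03 mm.
A_s = 0.85 f'_c a b / f_y = 0.85 × 44.4 × 85.03 × 365 / 420 = 2788.8 mm².

A_s ≈ 2790 mm²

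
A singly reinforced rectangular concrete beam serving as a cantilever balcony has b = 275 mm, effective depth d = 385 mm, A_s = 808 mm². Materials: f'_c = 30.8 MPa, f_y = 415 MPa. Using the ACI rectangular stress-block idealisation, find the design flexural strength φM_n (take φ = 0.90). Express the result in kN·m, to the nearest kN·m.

φM_n ≈ 109 kN·m

T = A_s f_y = 808 × 415 = 335320 N = 335.32 kN.
From C = T: a = T/(0.85 f'_c b) = 335320/(0.85 × 30.8 × 275) = 46.58 mm.
M_n = T(d − a/2) = 335.32 kN × (385 − 23.29) mm = 121.29 kN·m.
φM_n = 0.90 × 121.29 = 109.16 kN·m.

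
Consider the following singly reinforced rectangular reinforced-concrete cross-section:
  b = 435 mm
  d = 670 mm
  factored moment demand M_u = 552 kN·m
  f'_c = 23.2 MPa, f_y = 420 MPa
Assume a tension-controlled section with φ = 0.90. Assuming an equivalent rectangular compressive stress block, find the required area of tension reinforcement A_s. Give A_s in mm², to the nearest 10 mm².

M_n = M_u/φ = 552/0.90 = 613.333 kN·m.
With M_n = 0.85 f'_c a b (d − a/2), solve the quadratic for a:
a = d − √(d² − 2M_n/(0.85 f'_c b)) = 670 − √(670² − 2 × 613.333×10⁶/(0.85 × 23.2 × 435)) = 116.92 mm.
A_s = 0.85 f'_c a b / f_y = 0.85 × 23.2 × 116.92 × 435 / 420 = 2388.0 mm².

A_s ≈ 2390 mm²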